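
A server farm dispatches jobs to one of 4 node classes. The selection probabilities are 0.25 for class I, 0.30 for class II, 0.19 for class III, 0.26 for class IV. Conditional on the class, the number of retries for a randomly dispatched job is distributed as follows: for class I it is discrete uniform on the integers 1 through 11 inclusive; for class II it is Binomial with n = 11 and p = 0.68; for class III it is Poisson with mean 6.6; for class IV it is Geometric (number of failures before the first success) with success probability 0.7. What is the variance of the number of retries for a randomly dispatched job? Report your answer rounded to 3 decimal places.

Per component, I: μ=6, E[X²]=46; II: μ=7.48, E[X²]=58.344; III: μ=6.6, E[X²]=50.16; IV: μ=0.428571, E[X²]=0.795918.
E[X] = 0.25·6 + 0.3·7.48 + 0.19·6.6 + 0.26·0.428571 = 5.10943.
E[X²] = 0.25·46 + 0.3·58.344 + 0.19·50.16 + 0.26·0.795918 = 38.7405.
Var(X) = E[X²] − (E[X])² = 38.7405 − 26.1063 = 12.6343.

12.634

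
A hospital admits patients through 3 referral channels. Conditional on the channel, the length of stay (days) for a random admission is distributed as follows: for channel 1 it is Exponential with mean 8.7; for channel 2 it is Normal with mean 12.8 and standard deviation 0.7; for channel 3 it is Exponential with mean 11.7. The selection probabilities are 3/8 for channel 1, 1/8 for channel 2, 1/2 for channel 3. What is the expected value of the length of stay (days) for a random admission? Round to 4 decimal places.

Component means — 1: 8.7; 2: 12.8; 3: 11.7.
E[X] = 0.375·8.7 + 0.125·12.8 + 0.5·11.7 = 10.7125.

10.7125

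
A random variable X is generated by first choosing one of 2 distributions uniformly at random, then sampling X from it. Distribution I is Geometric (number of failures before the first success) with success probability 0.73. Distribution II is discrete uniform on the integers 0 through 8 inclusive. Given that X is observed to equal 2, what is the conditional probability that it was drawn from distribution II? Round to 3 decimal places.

Likelihoods P(X=2 | ·): I: 0.053217; II: 0.111111.
Posterior ∝ prior × likelihood. Numerator for II: 0.5·0.111111 = 0.0555556.
Normalizing constant: 0.5·0.053217 + 0.5·0.111111 = 0.0821641.
P(II | observation) = 0.0555556 / 0.0821641 = 0.676154.

0.676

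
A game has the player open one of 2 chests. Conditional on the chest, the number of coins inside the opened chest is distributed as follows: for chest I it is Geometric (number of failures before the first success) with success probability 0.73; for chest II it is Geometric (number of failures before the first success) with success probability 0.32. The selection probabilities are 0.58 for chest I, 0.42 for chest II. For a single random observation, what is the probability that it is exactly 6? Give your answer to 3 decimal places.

0.013

Conditional on each chest, P(X = 6): I: 0.000282817; II: 0.0316376.
By total probability, P(X = 6) = 0.58·0.000282817 + 0.42·0.0316376 = 0.0134518.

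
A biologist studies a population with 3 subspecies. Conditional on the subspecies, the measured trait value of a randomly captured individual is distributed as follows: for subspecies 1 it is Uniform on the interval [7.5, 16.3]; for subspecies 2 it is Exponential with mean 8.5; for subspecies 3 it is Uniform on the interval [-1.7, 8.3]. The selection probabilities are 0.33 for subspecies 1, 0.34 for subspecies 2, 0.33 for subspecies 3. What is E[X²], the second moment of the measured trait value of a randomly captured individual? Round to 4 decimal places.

104.3346

For each component E[X²] = Var + (mean)², giving 1: 148.063; 2: 144.5; 3: 19.2233.
Overall E[X²] = 0.33·148.063 + 0.34·144.5 + 0.33·19.2233 = 104.335.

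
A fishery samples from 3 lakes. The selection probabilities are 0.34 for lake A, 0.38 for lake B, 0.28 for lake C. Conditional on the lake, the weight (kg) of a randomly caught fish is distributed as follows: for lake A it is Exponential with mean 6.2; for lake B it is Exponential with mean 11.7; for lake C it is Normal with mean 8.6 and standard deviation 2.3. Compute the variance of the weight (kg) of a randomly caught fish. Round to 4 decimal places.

72.0482

Per component, A: μ=6.2, E[X²]=76.88; B: μ=11.7, E[X²]=273.78; C: μ=8.6, E[X²]=79.25.
E[X] = 0.34·6.2 + 0.38·11.7 + 0.28·8.6 = 8.962.
E[X²] = 0.34·76.88 + 0.38·273.78 + 0.28·79.25 = 152.366.
Var(X) = E[X²] − (E[X])² = 152.366 − 80.3174 = 72.0482.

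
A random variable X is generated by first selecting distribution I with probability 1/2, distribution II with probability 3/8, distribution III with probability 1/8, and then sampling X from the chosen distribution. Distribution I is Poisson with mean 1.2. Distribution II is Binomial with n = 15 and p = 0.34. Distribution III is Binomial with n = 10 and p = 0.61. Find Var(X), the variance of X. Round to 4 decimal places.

6.5590

Per component, I: μ=1.2, E[X²]=2.64; II: μ=5.1, E[X²]=29.376; III: μ=6.1, E[X²]=39.589.
E[X] = 0.5·1.2 + 0.375·5.1 + 0.125·6.1 = 3.275.
E[X²] = 0.5·2.64 + 0.375·29.376 + 0.125·39.589 = 17.2846.
Var(X) = E[X²] − (E[X])² = 17.2846 − 10.7256 = 6.559.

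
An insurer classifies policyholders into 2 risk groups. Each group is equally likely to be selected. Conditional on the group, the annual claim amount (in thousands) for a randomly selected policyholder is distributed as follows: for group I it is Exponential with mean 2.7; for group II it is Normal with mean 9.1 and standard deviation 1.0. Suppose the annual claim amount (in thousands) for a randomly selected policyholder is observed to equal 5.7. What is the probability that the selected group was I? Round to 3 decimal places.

Likelihoods f(5.7 | ·): I: 0.0448531; II: 0.00123222.
Posterior ∝ prior × likelihood. Numerator for I: 0.5·0.0448531 = 0.0224265.
Normalizing constant: 0.5·0.0448531 + 0.5·0.00123222 = 0.0230427.
P(I | observation) = 0.0224265 / 0.0230427 = 0.973262.

0.973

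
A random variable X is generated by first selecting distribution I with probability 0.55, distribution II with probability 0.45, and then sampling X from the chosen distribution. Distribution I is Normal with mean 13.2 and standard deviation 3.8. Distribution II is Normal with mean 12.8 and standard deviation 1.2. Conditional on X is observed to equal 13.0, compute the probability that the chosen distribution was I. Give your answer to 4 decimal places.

Likelihoods f(13.0 | ·): I: 0.10484; II: 0.327866.
Posterior ∝ prior × likelihood. Numerator for I: 0.55·0.10484 = 0.0576617.
Normalizing constant: 0.55·0.10484 + 0.45·0.327866 = 0.205202.
P(I | observation) = 0.0576617 / 0.205202 = 0.281.

0.2810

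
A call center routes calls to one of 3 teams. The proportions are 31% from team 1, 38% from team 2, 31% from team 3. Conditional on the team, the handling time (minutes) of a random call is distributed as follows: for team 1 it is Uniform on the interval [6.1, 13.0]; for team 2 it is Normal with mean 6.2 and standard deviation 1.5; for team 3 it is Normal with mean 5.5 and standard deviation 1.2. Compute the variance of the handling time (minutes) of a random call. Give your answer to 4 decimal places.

Per component, 1: μ=9.55, E[X²]=95.17; 2: μ=6.2, E[X²]=40.69; 3: μ=5.5, E[X²]=31.69.
E[X] = 0.31·9.55 + 0.38·6.2 + 0.31·5.5 = 7.0215.
E[X²] = 0.31·95.17 + 0.38·40.69 + 0.31·31.69 = 54.7888.
Var(X) = E[X²] − (E[X])² = 54.7888 − 49.3015 = 5.48734.

5.4873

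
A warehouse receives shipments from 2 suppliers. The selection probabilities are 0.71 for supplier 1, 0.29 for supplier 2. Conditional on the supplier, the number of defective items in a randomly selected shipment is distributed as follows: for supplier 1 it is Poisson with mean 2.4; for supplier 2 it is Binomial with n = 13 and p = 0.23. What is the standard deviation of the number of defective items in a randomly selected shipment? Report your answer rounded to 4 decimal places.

Per component, 1: μ=2.4, E[X²]=8.16; 2: μ=2.99, E[X²]=11.2424.
E[X] = 0.71·2.4 + 0.29·2.99 = 2.5711.
E[X²] = 0.71·8.16 + 0.29·11.2424 = 9.0539.
Var(X) = E[X²] − (E[X])² = 9.0539 − 6.61056 = 2.44334.
SD(X) = √2.44334 = 1.56312.

1.5631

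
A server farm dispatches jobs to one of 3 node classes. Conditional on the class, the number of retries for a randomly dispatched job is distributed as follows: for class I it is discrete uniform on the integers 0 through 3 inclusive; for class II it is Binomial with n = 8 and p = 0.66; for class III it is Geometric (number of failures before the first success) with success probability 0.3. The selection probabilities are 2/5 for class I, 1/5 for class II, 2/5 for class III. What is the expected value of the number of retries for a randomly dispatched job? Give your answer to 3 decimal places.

2.589

Component means — I: 1.5; II: 5.28; III: 2.33333.
E[X] = 0.4·1.5 + 0.2·5.28 + 0.4·2.33333 = 2.58933.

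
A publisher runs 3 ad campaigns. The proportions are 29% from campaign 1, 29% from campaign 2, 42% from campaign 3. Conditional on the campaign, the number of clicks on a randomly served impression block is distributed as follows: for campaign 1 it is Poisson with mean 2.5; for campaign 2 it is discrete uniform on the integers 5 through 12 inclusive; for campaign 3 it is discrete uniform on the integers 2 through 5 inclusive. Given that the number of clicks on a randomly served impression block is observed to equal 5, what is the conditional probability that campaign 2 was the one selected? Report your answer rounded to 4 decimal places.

Likelihoods P(X=5 | ·): 1: 0.0668009; 2: 0.125; 3: 0.25.
Posterior ∝ prior × likelihood. Numerator for 2: 0.29·0.125 = 0.03625.
Normalizing constant: 0.29·0.0668009 + 0.29·0.125 + 0.42·0.25 = 0.160622.
P(2 | observation) = 0.03625 / 0.160622 = 0.225685.

0.2257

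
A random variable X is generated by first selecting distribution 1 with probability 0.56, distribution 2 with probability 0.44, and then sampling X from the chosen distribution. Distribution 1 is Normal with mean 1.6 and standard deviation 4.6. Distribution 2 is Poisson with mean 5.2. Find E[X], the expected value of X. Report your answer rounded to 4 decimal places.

3.1840

Component means — 1: 1.6; 2: 5.2.
E[X] = 0.56·1.6 + 0.44·5.2 = 3.184.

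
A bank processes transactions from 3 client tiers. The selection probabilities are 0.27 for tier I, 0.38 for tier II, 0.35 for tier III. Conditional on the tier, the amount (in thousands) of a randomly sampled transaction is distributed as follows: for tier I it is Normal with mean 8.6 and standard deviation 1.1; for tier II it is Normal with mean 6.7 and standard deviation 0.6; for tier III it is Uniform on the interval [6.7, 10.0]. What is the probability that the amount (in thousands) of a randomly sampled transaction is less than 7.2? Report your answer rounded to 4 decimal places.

Conditional on each tier, P(X < 7.2): I: 0.101557; II: 0.797672; III: 0.151515.
By total probability, P(X < 7.2) = 0.27·0.101557 + 0.38·0.797672 + 0.35·0.151515 = 0.383566.

0.3836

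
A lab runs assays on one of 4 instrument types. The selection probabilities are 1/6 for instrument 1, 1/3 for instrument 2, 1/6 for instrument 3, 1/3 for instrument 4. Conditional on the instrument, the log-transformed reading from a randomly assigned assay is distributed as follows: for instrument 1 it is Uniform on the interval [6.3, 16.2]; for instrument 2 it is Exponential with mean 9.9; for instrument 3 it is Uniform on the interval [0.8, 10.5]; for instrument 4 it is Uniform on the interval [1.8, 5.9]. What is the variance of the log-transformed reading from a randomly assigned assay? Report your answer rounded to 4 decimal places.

45.0700

Per component, 1: μ=11.25, E[X²]=134.73; 2: μ=9.9, E[X²]=196.02; 3: μ=5.65, E[X²]=39.7633; 4: μ=3.85, E[X²]=16.2233.
E[X] = 0.166667·11.25 + 0.333333·9.9 + 0.166667·5.65 + 0.333333·3.85 = 7.4.
E[X²] = 0.166667·134.73 + 0.333333·196.02 + 0.166667·39.7633 + 0.333333·16.2233 = 99.83.
Var(X) = E[X²] − (E[X])² = 99.83 − 54.76 = 45.07.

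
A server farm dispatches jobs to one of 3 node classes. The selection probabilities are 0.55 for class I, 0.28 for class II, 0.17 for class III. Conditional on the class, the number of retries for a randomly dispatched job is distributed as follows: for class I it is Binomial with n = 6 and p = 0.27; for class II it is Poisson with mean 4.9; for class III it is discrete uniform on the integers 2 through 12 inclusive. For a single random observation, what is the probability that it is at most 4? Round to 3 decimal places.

Conditional on each class, P(X ≤ 4): I: 0.993328; II: 0.458212; III: 0.272727.
By total probability, P(X ≤ 4) = 0.55·0.993328 + 0.28·0.458212 + 0.17·0.272727 = 0.720993.

0.721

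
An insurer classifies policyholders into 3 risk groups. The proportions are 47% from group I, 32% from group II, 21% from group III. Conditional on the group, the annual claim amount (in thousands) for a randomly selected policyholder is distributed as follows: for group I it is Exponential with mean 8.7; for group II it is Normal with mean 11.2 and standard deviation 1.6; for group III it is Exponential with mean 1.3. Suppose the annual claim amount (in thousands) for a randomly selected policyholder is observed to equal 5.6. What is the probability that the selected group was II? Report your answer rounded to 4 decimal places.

0.0057

Likelihoods f(5.6 | ·): I: 0.0603858; II: 0.000545427; III: 0.0103574.
Posterior ∝ prior × likelihood. Numerator for II: 0.32·0.000545427 = 0.000174537.
Normalizing constant: 0.47·0.0603858 + 0.32·0.000545427 + 0.21·0.0103574 = 0.0307309.
P(II | observation) = 0.000174537 / 0.0307309 = 0.00567951.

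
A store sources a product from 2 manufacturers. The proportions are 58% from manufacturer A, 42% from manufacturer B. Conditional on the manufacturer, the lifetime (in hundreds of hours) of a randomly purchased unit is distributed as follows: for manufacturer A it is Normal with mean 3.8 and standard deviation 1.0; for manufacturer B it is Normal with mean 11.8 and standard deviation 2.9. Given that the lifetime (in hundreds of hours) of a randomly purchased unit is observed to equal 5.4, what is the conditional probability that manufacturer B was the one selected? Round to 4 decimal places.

0.0729

Likelihoods f(5.4 | ·): A: 0.110921; B: 0.0120481.
Posterior ∝ prior × likelihood. Numerator for B: 0.42·0.0120481 = 0.00506022.
Normalizing constant: 0.58·0.110921 + 0.42·0.0120481 = 0.0693943.
P(B | observation) = 0.00506022 / 0.0693943 = 0.0729198.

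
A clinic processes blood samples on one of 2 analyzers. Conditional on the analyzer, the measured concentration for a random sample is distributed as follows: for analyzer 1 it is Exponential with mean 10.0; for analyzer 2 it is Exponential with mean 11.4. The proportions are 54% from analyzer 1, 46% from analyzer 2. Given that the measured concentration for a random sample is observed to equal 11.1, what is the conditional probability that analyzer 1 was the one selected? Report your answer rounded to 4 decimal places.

0.5387

Likelihoods f(11.1 | ·): 1: 0.0329559; 2: 0.0331306.
Posterior ∝ prior × likelihood. Numerator for 1: 0.54·0.0329559 = 0.0177962.
Normalizing constant: 0.54·0.0329559 + 0.46·0.0331306 = 0.0330363.
P(1 | observation) = 0.0177962 / 0.0330363 = 0.538686.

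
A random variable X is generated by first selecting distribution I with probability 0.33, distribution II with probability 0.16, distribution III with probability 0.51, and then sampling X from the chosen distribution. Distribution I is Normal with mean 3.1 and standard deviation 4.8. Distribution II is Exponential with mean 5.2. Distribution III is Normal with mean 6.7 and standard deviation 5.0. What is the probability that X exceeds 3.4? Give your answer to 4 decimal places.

0.6201

Conditional on each component, P(X > 3.4): I: 0.475082; II: 0.520042; III: 0.745373.
By total probability, P(X > 3.4) = 0.33·0.475082 + 0.16·0.520042 + 0.51·0.745373 = 0.620124.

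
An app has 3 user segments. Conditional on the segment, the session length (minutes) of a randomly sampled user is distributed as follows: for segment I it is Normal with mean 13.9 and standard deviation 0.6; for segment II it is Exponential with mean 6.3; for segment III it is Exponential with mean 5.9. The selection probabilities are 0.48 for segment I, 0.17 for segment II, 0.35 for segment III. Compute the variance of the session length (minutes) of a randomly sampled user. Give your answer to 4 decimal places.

34.5783

Per component, I: μ=13.9, E[X²]=193.57; II: μ=6.3, E[X²]=79.38; III: μ=5.9, E[X²]=69.62.
E[X] = 0.48·13.9 + 0.17·6.3 + 0.35·5.9 = 9.808.
E[X²] = 0.48·193.57 + 0.17·79.38 + 0.35·69.62 = 130.775.
Var(X) = E[X²] − (E[X])² = 130.775 − 96.1969 = 34.5783.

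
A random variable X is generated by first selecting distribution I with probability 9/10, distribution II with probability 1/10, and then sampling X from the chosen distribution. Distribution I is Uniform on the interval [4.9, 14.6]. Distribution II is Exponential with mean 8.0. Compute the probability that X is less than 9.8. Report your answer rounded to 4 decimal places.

0.5253

Conditional on each component, P(X < 9.8): I: 0.505155; II: 0.706242.
By total probability, P(X < 9.8) = 0.9·0.505155 + 0.1·0.706242 = 0.525263.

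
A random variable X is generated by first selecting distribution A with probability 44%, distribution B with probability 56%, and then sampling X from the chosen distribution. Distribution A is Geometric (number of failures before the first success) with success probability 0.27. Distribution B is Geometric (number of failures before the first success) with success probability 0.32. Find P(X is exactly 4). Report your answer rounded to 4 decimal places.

0.0721

Conditional on each component, P(X = 4): A: 0.0766753; B: 0.0684204.
By total probability, P(X = 4) = 0.44·0.0766753 + 0.56·0.0684204 = 0.0720525.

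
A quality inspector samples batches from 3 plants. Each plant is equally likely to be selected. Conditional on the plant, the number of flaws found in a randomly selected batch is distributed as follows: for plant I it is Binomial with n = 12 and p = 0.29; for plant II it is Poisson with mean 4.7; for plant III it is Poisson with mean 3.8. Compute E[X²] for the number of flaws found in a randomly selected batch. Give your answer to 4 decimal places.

19.8704

For each component E[X²] = Var + (mean)², giving I: 14.5812; II: 26.79; III: 18.24.
Overall E[X²] = 0.333333·14.5812 + 0.333333·26.79 + 0.333333·18.24 = 19.8704.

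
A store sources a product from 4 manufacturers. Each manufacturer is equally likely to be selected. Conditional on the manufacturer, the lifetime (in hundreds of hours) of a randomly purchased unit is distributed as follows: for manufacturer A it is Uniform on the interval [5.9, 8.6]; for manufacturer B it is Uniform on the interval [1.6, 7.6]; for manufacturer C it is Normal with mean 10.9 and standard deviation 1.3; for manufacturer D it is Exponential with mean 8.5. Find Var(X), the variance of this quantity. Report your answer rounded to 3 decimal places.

24.547

Per component, A: μ=7.25, E[X²]=53.17; B: μ=4.6, E[X²]=24.16; C: μ=10.9, E[X²]=120.5; D: μ=8.5, E[X²]=144.5.
E[X] = 0.25·7.25 + 0.25·4.6 + 0.25·10.9 + 0.25·8.5 = 7.8125.
E[X²] = 0.25·53.17 + 0.25·24.16 + 0.25·120.5 + 0.25·144.5 = 85.5825.
Var(X) = E[X²] − (E[X])² = 85.5825 − 61.0352 = 24.5473.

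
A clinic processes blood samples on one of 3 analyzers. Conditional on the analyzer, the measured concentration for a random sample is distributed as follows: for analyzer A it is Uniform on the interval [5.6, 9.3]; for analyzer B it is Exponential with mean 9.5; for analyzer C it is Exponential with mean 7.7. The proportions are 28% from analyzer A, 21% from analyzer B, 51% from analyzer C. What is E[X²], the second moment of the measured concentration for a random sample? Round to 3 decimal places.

For each component E[X²] = Var + (mean)², giving A: 56.6433; B: 180.5; C: 118.58.
Overall E[X²] = 0.28·56.6433 + 0.21·180.5 + 0.51·118.58 = 114.241.

114.241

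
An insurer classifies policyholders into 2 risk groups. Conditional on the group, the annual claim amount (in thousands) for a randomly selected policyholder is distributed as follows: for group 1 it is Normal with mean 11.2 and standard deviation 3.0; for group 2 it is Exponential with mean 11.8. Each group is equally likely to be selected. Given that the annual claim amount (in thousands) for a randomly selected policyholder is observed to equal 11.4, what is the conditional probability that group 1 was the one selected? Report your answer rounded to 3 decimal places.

0.804

Likelihoods f(11.4 | ·): 1: 0.132686; 2: 0.0322512.
Posterior ∝ prior × likelihood. Numerator for 1: 0.5·0.132686 = 0.0663428.
Normalizing constant: 0.5·0.132686 + 0.5·0.0322512 = 0.0824684.
P(1 | observation) = 0.0663428 / 0.0824684 = 0.804463.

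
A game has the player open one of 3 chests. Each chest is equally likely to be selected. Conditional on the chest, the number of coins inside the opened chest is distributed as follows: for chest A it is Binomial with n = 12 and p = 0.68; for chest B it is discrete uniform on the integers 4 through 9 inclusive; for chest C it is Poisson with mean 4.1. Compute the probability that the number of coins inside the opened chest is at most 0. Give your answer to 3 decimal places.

0.006

Conditional on each chest, P(X ≤ 0): A: 1.15292e-06; B: 0; C: 0.0165727.
By total probability, P(X ≤ 0) = 0.333333·1.15292e-06 + 0.333333·0 + 0.333333·0.0165727 = 0.00552461.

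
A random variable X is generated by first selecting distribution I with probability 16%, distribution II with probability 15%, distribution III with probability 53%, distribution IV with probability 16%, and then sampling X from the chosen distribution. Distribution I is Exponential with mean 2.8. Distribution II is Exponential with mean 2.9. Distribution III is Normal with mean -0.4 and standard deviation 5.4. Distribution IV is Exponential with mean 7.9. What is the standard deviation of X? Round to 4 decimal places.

6.0662

Per component, I: μ=2.8, E[X²]=15.68; II: μ=2.9, E[X²]=16.82; III: μ=-0.4, E[X²]=29.32; IV: μ=7.9, E[X²]=124.82.
E[X] = 0.16·2.8 + 0.15·2.9 + 0.53·-0.4 + 0.16·7.9 = 1.935.
E[X²] = 0.16·15.68 + 0.15·16.82 + 0.53·29.32 + 0.16·124.82 = 40.5426.
Var(X) = E[X²] − (E[X])² = 40.5426 − 3.74423 = 36.7984.
SD(X) = √36.7984 = 6.06617.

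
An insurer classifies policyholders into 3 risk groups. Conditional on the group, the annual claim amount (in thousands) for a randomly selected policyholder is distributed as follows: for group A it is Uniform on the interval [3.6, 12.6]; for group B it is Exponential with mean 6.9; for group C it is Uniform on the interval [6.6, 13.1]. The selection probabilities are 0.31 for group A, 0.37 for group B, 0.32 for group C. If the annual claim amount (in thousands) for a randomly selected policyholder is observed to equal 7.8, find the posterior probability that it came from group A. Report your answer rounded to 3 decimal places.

Likelihoods f(7.8 | ·): A: 0.111111; B: 0.0467961; C: 0.153846.
Posterior ∝ prior × likelihood. Numerator for A: 0.31·0.111111 = 0.0344444.
Normalizing constant: 0.31·0.111111 + 0.37·0.0467961 + 0.32·0.153846 = 0.10099.
P(A | observation) = 0.0344444 / 0.10099 = 0.341069.

0.341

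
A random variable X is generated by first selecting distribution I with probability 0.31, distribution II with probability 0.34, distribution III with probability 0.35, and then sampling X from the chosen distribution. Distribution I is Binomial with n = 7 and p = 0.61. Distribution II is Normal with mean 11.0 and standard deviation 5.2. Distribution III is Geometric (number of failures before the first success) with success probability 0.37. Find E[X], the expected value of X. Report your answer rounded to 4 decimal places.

Component means — I: 4.27; II: 11; III: 1.7027.
E[X] = 0.31·4.27 + 0.34·11 + 0.35·1.7027 = 5.65965.

5.6596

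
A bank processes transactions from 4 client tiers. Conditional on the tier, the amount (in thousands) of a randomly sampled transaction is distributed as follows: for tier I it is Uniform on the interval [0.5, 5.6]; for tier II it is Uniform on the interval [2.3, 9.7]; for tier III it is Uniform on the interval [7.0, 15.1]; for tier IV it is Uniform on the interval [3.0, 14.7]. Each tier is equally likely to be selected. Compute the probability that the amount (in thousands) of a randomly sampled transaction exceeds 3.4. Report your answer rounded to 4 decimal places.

0.8121

Conditional on each tier, P(X > 3.4): I: 0.431373; II: 0.851351; III: 1; IV: 0.965812.
By total probability, P(X > 3.4) = 0.25·0.431373 + 0.25·0.851351 + 0.25·1 + 0.25·0.965812 = 0.812134.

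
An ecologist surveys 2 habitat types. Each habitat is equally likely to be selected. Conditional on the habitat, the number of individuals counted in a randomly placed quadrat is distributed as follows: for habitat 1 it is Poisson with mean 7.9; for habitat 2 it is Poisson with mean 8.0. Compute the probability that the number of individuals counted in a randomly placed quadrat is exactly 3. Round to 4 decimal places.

0.0295

Conditional on each habitat, P(X = 3): 1: 0.0304652; 2: 0.0286261.
By total probability, P(X = 3) = 0.5·0.0304652 + 0.5·0.0286261 = 0.0295457.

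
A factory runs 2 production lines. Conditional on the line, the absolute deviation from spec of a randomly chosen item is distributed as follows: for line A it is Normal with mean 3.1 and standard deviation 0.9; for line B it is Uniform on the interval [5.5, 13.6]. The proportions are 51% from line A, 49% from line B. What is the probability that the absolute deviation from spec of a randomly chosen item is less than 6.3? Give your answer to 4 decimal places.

0.5583

Conditional on each line, P(X < 6.3): A: 0.999811; B: 0.0987654.
By total probability, P(X < 6.3) = 0.51·0.999811 + 0.49·0.0987654 = 0.558299.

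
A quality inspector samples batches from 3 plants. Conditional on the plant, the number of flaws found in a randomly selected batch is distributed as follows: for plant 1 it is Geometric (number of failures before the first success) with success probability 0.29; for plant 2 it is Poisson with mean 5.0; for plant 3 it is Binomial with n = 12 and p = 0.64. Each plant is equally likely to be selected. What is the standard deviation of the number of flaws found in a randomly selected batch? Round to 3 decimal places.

Per component, 1: μ=2.44828, E[X²]=14.4364; 2: μ=5, E[X²]=30; 3: μ=7.68, E[X²]=61.7472.
E[X] = 0.333333·2.44828 + 0.333333·5 + 0.333333·7.68 = 5.04276.
E[X²] = 0.333333·14.4364 + 0.333333·30 + 0.333333·61.7472 = 35.3945.
Var(X) = E[X²] − (E[X])² = 35.3945 − 25.4294 = 9.96511.
SD(X) = √9.96511 = 3.15676.

3.157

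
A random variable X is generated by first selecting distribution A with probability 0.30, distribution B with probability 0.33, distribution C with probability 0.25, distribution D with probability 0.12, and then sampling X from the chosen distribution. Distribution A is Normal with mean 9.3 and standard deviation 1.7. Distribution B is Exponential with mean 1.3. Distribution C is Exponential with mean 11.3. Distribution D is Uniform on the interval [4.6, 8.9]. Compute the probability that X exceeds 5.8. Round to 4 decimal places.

Conditional on each component, P(X > 5.8): A: 0.980244; B: 0.0115446; C: 0.598533; D: 0.72093.
By total probability, P(X > 5.8) = 0.3·0.980244 + 0.33·0.0115446 + 0.25·0.598533 + 0.12·0.72093 = 0.534028.

0.5340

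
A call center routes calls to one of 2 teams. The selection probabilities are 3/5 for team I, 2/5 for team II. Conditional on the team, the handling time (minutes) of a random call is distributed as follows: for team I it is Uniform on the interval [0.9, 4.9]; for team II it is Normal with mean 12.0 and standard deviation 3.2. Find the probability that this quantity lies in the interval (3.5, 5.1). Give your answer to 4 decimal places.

Conditional on each team, P(3.5 < X < 5.1): I: 0.35; II: 0.0115813.
By total probability, P(3.5 < X < 5.1) = 0.6·0.35 + 0.4·0.0115813 = 0.214633.

0.2146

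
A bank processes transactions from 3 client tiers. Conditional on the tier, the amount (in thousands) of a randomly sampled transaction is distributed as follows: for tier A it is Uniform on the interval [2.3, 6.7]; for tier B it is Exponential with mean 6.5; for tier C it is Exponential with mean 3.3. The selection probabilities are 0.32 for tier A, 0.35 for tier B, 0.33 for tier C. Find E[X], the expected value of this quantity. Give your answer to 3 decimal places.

Component means — A: 4.5; B: 6.5; C: 3.3.
E[X] = 0.32·4.5 + 0.35·6.5 + 0.33·3.3 = 4.804.

4.804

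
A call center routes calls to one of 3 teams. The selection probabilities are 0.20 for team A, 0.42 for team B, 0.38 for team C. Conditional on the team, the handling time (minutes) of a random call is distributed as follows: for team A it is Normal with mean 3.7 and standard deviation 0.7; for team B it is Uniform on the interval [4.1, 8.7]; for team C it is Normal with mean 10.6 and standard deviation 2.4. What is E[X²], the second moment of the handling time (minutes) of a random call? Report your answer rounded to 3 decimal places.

For each component E[X²] = Var + (mean)², giving A: 14.18; B: 42.7233; C: 118.12.
Overall E[X²] = 0.2·14.18 + 0.42·42.7233 + 0.38·118.12 = 65.6654.

65.665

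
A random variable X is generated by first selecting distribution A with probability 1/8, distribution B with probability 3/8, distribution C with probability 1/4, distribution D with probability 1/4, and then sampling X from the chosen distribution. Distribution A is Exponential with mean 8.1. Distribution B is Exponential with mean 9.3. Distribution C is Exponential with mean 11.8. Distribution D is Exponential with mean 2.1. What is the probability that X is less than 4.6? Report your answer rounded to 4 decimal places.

0.5032

Conditional on each component, P(X < 4.6): A: 0.433286; B: 0.3902; C: 0.322828; D: 0.888137.
By total probability, P(X < 4.6) = 0.125·0.433286 + 0.375·0.3902 + 0.25·0.322828 + 0.25·0.888137 = 0.503227.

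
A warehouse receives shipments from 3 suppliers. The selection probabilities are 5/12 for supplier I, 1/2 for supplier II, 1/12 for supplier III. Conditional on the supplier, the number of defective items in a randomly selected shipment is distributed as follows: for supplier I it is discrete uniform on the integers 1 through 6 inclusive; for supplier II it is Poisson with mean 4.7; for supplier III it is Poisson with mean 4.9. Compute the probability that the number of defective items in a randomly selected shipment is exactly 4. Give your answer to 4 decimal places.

Conditional on each supplier, P(X = 4): I: 0.166667; II: 0.184925; III: 0.178867.
By total probability, P(X = 4) = 0.416667·0.166667 + 0.5·0.184925 + 0.0833333·0.178867 = 0.176813.

0.1768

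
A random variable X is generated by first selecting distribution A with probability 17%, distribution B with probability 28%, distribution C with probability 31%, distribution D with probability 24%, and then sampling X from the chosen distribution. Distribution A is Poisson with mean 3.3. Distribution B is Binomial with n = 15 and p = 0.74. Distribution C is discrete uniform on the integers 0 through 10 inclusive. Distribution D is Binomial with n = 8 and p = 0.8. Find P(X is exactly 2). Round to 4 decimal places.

Conditional on each component, P(X = 2): A: 0.200829; B: 1.42661e-06; C: 0.0909091; D: 0.00114688.
By total probability, P(X = 2) = 0.17·0.200829 + 0.28·1.42661e-06 + 0.31·0.0909091 + 0.24·0.00114688 = 0.0625984.

0.0626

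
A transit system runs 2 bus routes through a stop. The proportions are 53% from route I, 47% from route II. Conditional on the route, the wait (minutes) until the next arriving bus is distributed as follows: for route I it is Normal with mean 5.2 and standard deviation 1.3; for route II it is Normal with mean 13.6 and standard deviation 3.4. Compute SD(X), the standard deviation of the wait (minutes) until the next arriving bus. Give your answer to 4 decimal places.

4.8893

Per component, I: μ=5.2, E[X²]=28.73; II: μ=13.6, E[X²]=196.52.
E[X] = 0.53·5.2 + 0.47·13.6 = 9.148.
E[X²] = 0.53·28.73 + 0.47·196.52 = 107.591.
Var(X) = E[X²] − (E[X])² = 107.591 − 83.6859 = 23.9054.
SD(X) = √23.9054 = 4.88931.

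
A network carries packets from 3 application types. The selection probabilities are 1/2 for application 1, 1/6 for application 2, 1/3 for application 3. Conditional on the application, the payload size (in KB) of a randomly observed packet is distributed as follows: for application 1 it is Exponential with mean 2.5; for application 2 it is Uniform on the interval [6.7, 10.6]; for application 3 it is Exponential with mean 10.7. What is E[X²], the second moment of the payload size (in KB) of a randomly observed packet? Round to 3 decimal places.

For each component E[X²] = Var + (mean)², giving 1: 12.5; 2: 76.09; 3: 228.98.
Overall E[X²] = 0.5·12.5 + 0.166667·76.09 + 0.333333·228.98 = 95.2583.

95.258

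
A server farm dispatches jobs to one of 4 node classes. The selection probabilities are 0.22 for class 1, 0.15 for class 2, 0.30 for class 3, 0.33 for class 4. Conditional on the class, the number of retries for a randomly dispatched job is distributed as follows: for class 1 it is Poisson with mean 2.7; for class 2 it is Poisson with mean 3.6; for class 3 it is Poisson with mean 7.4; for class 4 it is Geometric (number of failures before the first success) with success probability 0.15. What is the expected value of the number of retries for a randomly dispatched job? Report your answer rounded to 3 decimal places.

Component means — 1: 2.7; 2: 3.6; 3: 7.4; 4: 5.66667.
E[X] = 0.22·2.7 + 0.15·3.6 + 0.3·7.4 + 0.33·5.66667 = 5.224.

5.224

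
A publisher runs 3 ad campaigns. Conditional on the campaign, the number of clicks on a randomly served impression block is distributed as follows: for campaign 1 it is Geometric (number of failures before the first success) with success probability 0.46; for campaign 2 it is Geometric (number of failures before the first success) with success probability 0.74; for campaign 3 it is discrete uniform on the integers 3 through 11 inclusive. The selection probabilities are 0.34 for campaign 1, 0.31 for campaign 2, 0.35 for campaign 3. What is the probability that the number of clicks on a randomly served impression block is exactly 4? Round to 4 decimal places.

0.0532

Conditional on each campaign, P(X = 4): 1: 0.0391141; 2: 0.00338162; 3: 0.111111.
By total probability, P(X = 4) = 0.34·0.0391141 + 0.31·0.00338162 + 0.35·0.111111 = 0.053236.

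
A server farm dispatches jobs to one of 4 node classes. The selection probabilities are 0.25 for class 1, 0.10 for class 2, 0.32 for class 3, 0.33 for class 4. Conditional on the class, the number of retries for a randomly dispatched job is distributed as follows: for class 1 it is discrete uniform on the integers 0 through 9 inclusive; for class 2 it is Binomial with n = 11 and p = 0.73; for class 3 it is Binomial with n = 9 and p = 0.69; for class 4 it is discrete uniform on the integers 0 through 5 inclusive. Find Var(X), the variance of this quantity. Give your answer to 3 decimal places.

Per component, 1: μ=4.5, E[X²]=28.5; 2: μ=8.03, E[X²]=66.649; 3: μ=6.21, E[X²]=40.4892; 4: μ=2.5, E[X²]=9.16667.
E[X] = 0.25·4.5 + 0.1·8.03 + 0.32·6.21 + 0.33·2.5 = 4.7402.
E[X²] = 0.25·28.5 + 0.1·66.649 + 0.32·40.4892 + 0.33·9.16667 = 29.7714.
Var(X) = E[X²] − (E[X])² = 29.7714 − 22.4695 = 7.30195.

7.302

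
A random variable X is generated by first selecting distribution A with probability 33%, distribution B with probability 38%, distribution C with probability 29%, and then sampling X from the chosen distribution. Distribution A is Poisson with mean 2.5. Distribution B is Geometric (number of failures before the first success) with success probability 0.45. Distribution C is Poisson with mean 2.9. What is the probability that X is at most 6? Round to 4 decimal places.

0.9812

Conditional on each component, P(X ≤ 6): A: 0.985813; B: 0.984776; C: 0.971283.
By total probability, P(X ≤ 6) = 0.33·0.985813 + 0.38·0.984776 + 0.29·0.971283 = 0.981205.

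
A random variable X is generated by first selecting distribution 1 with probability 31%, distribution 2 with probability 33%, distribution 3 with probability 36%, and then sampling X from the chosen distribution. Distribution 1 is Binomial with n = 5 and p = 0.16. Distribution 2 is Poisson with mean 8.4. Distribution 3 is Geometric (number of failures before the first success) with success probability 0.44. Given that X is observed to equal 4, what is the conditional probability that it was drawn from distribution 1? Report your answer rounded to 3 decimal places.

Likelihoods P(X=4 | ·): 1: 0.00275251; 2: 0.0466479; 3: 0.0432718.
Posterior ∝ prior × likelihood. Numerator for 1: 0.31·0.00275251 = 0.000853279.
Normalizing constant: 0.31·0.00275251 + 0.33·0.0466479 + 0.36·0.0432718 = 0.0318249.
P(1 | observation) = 0.000853279 / 0.0318249 = 0.0268116.

0.027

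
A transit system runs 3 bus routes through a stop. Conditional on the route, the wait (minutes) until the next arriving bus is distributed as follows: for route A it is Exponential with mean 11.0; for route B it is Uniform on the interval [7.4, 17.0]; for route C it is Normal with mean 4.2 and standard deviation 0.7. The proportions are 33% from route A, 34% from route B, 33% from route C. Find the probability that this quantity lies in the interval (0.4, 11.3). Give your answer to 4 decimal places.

0.6682

Conditional on each route, P(0.4 < X < 11.3): A: 0.606308; B: 0.40625; C: 1.
By total probability, P(0.4 < X < 11.3) = 0.33·0.606308 + 0.34·0.40625 + 0.33·1 = 0.668207.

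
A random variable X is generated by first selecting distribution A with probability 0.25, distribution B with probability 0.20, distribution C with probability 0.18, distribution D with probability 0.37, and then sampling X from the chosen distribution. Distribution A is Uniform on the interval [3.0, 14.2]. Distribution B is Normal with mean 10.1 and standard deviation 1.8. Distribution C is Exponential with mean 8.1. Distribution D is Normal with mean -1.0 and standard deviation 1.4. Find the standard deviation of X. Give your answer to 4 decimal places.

6.2627

Per component, A: μ=8.6, E[X²]=84.4133; B: μ=10.1, E[X²]=105.25; C: μ=8.1, E[X²]=131.22; D: μ=-1, E[X²]=2.96.
E[X] = 0.25·8.6 + 0.2·10.1 + 0.18·8.1 + 0.37·-1 = 5.258.
E[X²] = 0.25·84.4133 + 0.2·105.25 + 0.18·131.22 + 0.37·2.96 = 66.8681.
Var(X) = E[X²] − (E[X])² = 66.8681 − 27.6466 = 39.2216.
SD(X) = √39.2216 = 6.26271.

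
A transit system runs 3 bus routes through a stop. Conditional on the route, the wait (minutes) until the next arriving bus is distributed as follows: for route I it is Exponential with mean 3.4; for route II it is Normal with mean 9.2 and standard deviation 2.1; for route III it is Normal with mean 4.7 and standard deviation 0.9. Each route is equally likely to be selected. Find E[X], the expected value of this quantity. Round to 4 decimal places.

Component means — I: 3.4; II: 9.2; III: 4.7.
E[X] = 0.333333·3.4 + 0.333333·9.2 + 0.333333·4.7 = 5.76667.

5.7667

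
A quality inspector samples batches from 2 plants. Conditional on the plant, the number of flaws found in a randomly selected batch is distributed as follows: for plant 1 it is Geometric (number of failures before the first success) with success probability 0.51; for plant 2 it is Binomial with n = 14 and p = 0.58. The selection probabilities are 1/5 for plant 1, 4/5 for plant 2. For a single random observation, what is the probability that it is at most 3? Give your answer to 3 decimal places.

Conditional on each plant, P(X ≤ 3): 1: 0.942352; 2: 0.00612521.
By total probability, P(X ≤ 3) = 0.2·0.942352 + 0.8·0.00612521 = 0.193371.

0.193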